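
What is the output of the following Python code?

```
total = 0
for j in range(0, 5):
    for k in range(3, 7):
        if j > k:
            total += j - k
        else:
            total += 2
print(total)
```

j=0,k=3: not 0>3, total = 0+2 = 2
j=0,k=4: not 0>4, total = 2+2 = 4
j=0,k=5: not 0>5, total = 4+2 = 6
j=0,k=6: not 0>6, total = 6+2 = 8
j=1,k=3: not 1>3, total = 8+2 = 10
j=1,k=4: not 1>4, total = 10+2 = 12
j=1,k=5: not 1>5, total = 12+2 = 14
j=1,k=6: not 1>6, total = 14+2 = 16
j=2,k=3: not 2>3, total = 16+2 = 18
j=2,k=4: not 2>4, total = 18+2 = 20
j=2,k=5: not 2>5, total = 20+2 = 22
j=2,k=6: not 2>6, total = 22+2 = 24
j=3,k=3: not 3>3, total = 24+2 = 26
j=3,k=4: not 3>4, total = 26+2 = 28
j=3,k=5: not 3>5, total = 28+2 = 30
j=3,k=6: not 3>6, total = 30+2 = 32
j=4,k=3: 4>3, total = 32+1 = 33
j=4,k=4: not 4>4, total = 33+2 = 35
j=4,k=5: not 4>5, total = 35+2 = 37
j=4,k=6: not 4>6, total = 37+2 = 39

39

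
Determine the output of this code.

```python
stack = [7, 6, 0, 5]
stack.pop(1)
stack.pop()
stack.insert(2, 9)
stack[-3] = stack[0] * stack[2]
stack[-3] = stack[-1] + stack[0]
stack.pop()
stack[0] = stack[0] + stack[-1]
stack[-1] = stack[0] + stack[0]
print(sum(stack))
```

pop(1) removes 6 → [7, 0, 5]
pop() removes 5 → [7, 0]
insert 9 at 2 → [7, 0, 9]
stack[-3] = stack[0]*stack[2] = 7*9 = 63 → [63, 0, 9]
stack[-3] = stack[-1]+stack[0] = 9+63 = 72 → [72, 0, 9]
pop() removes 9 → [72, 0]
stack[0] = stack[0]+stack[-1] = 72+0 = 72 → [72, 0]
stack[-1] = stack[0]+stack[0] = 72+72 = 144 → [72, 144]
sum = 216

216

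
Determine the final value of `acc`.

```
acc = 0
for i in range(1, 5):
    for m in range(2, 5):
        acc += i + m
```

i=1,m=2: acc = 0+3 = 3
i=1,m=3: acc = 3+4 = 7
i=1,m=4: acc = 7+5 = 12
i=2,m=2: acc = 12+4 = 16
i=2,m=3: acc = 16+5 = 21
i=2,m=4: acc = 21+6 = 27
i=3,m=2: acc = 27+5 = 32
i=3,m=3: acc = 32+6 = 38
i=3,m=4: acc = 38+7 = 45
i=4,m=2: acc = 45+6 = 51
i=4,m=3: acc = 51+7 = 58
i=4,m=4: acc = 58+8 = 66

66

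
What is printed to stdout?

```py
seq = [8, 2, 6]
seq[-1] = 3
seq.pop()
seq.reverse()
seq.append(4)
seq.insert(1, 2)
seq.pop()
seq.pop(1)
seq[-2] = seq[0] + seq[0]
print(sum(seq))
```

12

seq[-1] = 3 → [8, 2, 3]
pop() removes 3 → [8, 2]
reverse → [2, 8]
append 4 → [2, 8, 4]
insert 2 at 1 → [2, 2, 8, 4]
pop() removes 4 → [2, 2, 8]
pop(1) removes 2 → [2, 8]
seq[-2] = seq[0]+seq[0] = 2+2 = 4 → [4, 8]
sum = 12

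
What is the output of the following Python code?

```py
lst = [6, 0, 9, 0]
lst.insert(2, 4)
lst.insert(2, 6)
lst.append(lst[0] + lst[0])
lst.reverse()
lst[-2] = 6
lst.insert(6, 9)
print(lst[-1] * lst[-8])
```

72

insert 4 at 2 → [6, 0, 4, 9, 0]
insert 6 at 2 → [6, 0, 6, 4, 9, 0]
append lst[0]+lst[0] = 6+6 = 12 → [6, 0, 6, 4, 9, 0, 12]
reverse → [12, 0, 9, 4, 6, 0, 6]
lst[-2] = 6 → [12, 0, 9, 4, 6, 6, 6]
insert 9 at 6 → [12, 0, 9, 4, 6, 6, 9, 6]
lst[-1]*lst[-8] = 6*12 = 72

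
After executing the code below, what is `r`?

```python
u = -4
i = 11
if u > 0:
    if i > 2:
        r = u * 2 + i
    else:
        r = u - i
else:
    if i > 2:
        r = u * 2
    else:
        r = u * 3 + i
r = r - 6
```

u=-4, i=11
u > 0 is False; i > 2 is True
→ r = u * 2 = -8
r = (-8)-6 = -14

-14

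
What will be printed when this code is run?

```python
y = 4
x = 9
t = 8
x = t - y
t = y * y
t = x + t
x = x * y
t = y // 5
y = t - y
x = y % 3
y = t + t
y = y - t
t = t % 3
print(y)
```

x = 8-4 = 4
t = 4*4 = 16
t = 4+16 = 20
x = 4*4 = 16
t = 4//5 = 0
y = 0-4 = -4
x = (-4)%3 = 2
y = 0+0 = 0
y = 0-0 = 0
t = 0%3 = 0

0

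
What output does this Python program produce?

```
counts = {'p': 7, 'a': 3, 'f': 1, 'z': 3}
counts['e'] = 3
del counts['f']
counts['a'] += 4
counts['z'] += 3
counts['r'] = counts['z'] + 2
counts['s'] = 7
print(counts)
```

{'p': 7, 'a': 7, 'z': 6, 'e': 3, 'r': 8, 's': 7}

counts['e'] = 3 → {'p': 7, 'a': 3, 'f': 1, 'z': 3, 'e': 3}
del 'f' → {'p': 7, 'a': 3, 'z': 3, 'e': 3}
counts['a'] = 3+4 = 7 → {'p': 7, 'a': 7, 'z': 3, 'e': 3}
counts['z'] = 3+3 = 6 → {'p': 7, 'a': 7, 'z': 6, 'e': 3}
counts['r'] = counts['z']+2 = 8 → {'p': 7, 'a': 7, 'z': 6, 'e': 3, 'r': 8}
counts['s'] = 7 → {'p': 7, 'a': 7, 'z': 6, 'e': 3, 'r': 8, 's': 7}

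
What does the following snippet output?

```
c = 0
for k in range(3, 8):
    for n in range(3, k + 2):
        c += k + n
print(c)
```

k=3,n=3: c = 0+6 = 6
k=3,n=4: c = 6+7 = 13
k=4,n=3: c = 13+7 = 20
k=4,n=4: c = 20+8 = 28
k=4,n=5: c = 28+9 = 37
k=5,n=3: c = 37+8 = 45
k=5,n=4: c = 45+9 = 54
k=5,n=5: c = 54+10 = 64
k=5,n=6: c = 64+11 = 75
k=6,n=3: c = 75+9 = 84
k=6,n=4: c = 84+10 = 94
k=6,n=5: c = 94+11 = 105
k=6,n=6: c = 105+12 = 117
k=6,n=7: c = 117+13 = 130
k=7,n=3: c = 130+10 = 140
k=7,n=4: c = 140+11 = 151
k=7,n=5: c = 151+12 = 163
k=7,n=6: c = 163+13 = 176
k=7,n=7: c = 176+14 = 190
k=7,n=8: c = 190+15 = 205

205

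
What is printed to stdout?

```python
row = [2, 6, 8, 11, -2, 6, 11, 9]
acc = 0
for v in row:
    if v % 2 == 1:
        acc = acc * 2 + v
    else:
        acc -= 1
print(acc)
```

43

v=2: not odd, acc = 0-1 = -1
v=6: not odd, acc = (-1)-1 = -2
v=8: not odd, acc = (-2)-1 = -3
v=11: odd, acc = (-3)*2+11 = 5
v=-2: not odd, acc = 5-1 = 4
v=6: not odd, acc = 4-1 = 3
v=11: odd, acc = 3*2+11 = 17
v=9: odd, acc = 17*2+9 = 43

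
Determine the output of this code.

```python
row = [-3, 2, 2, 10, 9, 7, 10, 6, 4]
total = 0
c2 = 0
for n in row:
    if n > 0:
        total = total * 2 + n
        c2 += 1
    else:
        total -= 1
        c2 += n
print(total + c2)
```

709

n=-3: not >0, total = 0-1 = -1; c2=-3
n=2: >0, total = (-1)*2+2 = 0; c2=-2
n=2: >0, total = 0*2+2 = 2; c2=-1
n=10: >0, total = 2*2+10 = 14; c2=0
n=9: >0, total = 14*2+9 = 37; c2=1
n=7: >0, total = 37*2+7 = 81; c2=2
n=10: >0, total = 81*2+10 = 172; c2=3
n=6: >0, total = 172*2+6 = 350; c2=4
n=4: >0, total = 350*2+4 = 704; c2=5
total+c2 = 704+5 = 709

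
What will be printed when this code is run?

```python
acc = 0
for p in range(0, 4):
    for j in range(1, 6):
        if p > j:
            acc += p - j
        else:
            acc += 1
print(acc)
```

p=0,j=1: not 0>1, acc = 0+1 = 1
p=0,j=2: not 0>2, acc = 1+1 = 2
p=0,j=3: not 0>3, acc = 2+1 = 3
p=0,j=4: not 0>4, acc = 3+1 = 4
p=0,j=5: not 0>5, acc = 4+1 = 5
p=1,j=1: not 1>1, acc = 5+1 = 6
p=1,j=2: not 1>2, acc = 6+1 = 7
p=1,j=3: not 1>3, acc = 7+1 = 8
p=1,j=4: not 1>4, acc = 8+1 = 9
p=1,j=5: not 1>5, acc = 9+1 = 10
p=2,j=1: 2>1, acc = 10+1 = 11
p=2,j=2: not 2>2, acc = 11+1 = 12
p=2,j=3: not 2>3, acc = 12+1 = 13
p=2,j=4: not 2>4, acc = 13+1 = 14
p=2,j=5: not 2>5, acc = 14+1 = 15
p=3,j=1: 3>1, acc = 15+2 = 17
p=3,j=2: 3>2, acc = 17+1 = 18
p=3,j=3: not 3>3, acc = 18+1 = 19
p=3,j=4: not 3>4, acc = 19+1 = 20
p=3,j=5: not 3>5, acc = 20+1 = 21

21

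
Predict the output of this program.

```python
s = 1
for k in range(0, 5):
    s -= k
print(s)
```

-9

k=0: s = 1-0 = 1
k=1: s = 1-1 = 0
k=2: s = 0-2 = -2
k=3: s = (-2)-3 = -5
k=4: s = (-5)-4 = -9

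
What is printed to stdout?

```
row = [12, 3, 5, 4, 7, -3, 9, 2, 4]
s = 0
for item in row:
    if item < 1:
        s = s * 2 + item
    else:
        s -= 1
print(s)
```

item=12: not <1, s = 0-1 = -1
item=3: not <1, s = (-1)-1 = -2
item=5: not <1, s = (-2)-1 = -3
item=4: not <1, s = (-3)-1 = -4
item=7: not <1, s = (-4)-1 = -5
item=-3: <1, s = (-5)*2+(-3) = -13
item=9: not <1, s = (-13)-1 = -14
item=2: not <1, s = (-14)-1 = -15
item=4: not <1, s = (-15)-1 = -16

-16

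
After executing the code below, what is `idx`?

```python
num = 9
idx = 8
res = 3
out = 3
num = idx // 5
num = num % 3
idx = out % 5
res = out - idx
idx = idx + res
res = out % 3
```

3

num = 8//5 = 1
num = 1%3 = 1
idx = 3%5 = 3
res = 3-3 = 0
idx = 3+0 = 3
res = 3%3 = 0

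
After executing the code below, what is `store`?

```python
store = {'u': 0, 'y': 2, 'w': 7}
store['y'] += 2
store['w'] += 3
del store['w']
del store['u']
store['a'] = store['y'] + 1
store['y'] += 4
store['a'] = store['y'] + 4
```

store['y'] = 2+2 = 4 → {'u': 0, 'y': 4, 'w': 7}
store['w'] = 7+3 = 10 → {'u': 0, 'y': 4, 'w': 10}
del 'w' → {'u': 0, 'y': 4}
del 'u' → {'y': 4}
store['a'] = store['y']+1 = 5 → {'y': 4, 'a': 5}
store['y'] = 4+4 = 8 → {'y': 8, 'a': 5}
store['a'] = store['y']+4 = 12 → {'y': 8, 'a': 12}

{'y': 8, 'a': 12}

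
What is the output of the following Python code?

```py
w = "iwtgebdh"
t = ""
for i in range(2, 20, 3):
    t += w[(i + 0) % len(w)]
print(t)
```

i=2: add w[2]='t' → 't'
i=5: add w[5]='b' → 'tb'
i=8: add w[0]='i' → 'tbi'
i=11: add w[3]='g' → 'tbig'
i=14: add w[6]='d' → 'tbigd'
i=17: add w[1]='w' → 'tbigdw'

tbigdw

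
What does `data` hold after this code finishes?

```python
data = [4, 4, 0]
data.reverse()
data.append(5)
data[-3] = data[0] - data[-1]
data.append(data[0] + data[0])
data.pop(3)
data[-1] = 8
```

reverse → [0, 4, 4]
append 5 → [0, 4, 4, 5]
data[-3] = data[0]-data[-1] = 0-5 = -5 → [0, -5, 4, 5]
append data[0]+data[0] = 0+0 = 0 → [0, -5, 4, 5, 0]
pop(3) removes 5 → [0, -5, 4, 0]
data[-1] = 8 → [0, -5, 4, 8]

[0, -5, 4, 8]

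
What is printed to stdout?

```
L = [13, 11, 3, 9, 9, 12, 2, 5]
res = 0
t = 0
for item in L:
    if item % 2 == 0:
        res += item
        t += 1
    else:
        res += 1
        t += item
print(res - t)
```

-32

item=13: not even, res = 0+1 = 1; t=13
item=11: not even, res = 1+1 = 2; t=24
item=3: not even, res = 2+1 = 3; t=27
item=9: not even, res = 3+1 = 4; t=36
item=9: not even, res = 4+1 = 5; t=45
item=12: even, res = 5+12 = 17; t=46
item=2: even, res = 17+2 = 19; t=47
item=5: not even, res = 19+1 = 20; t=52
res-t = 20-52 = -32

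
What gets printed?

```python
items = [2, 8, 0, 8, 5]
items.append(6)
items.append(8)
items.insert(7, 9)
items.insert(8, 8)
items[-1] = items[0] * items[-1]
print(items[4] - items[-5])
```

append 6 → [2, 8, 0, 8, 5, 6]
append 8 → [2, 8, 0, 8, 5, 6, 8]
insert 9 at 7 → [2, 8, 0, 8, 5, 6, 8, 9]
insert 8 at 8 → [2, 8, 0, 8, 5, 6, 8, 9, 8]
items[-1] = items[0]*items[-1] = 2*8 = 16 → [2, 8, 0, 8, 5, 6, 8, 9, 16]
items[4]-items[-5] = 5-5 = 0

0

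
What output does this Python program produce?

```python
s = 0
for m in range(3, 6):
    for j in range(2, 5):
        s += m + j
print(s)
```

m=3,j=2: s = 0+5 = 5
m=3,j=3: s = 5+6 = 11
m=3,j=4: s = 11+7 = 18
m=4,j=2: s = 18+6 = 24
m=4,j=3: s = 24+7 = 31
m=4,j=4: s = 31+8 = 39
m=5,j=2: s = 39+7 = 46
m=5,j=3: s = 46+8 = 54
m=5,j=4: s = 54+9 = 63

63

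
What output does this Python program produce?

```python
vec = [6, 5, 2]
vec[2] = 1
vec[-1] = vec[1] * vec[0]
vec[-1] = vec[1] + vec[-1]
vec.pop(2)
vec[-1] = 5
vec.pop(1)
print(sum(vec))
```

6

vec[2] = 1 → [6, 5, 1]
vec[-1] = vec[1]*vec[0] = 5*6 = 30 → [6, 5, 30]
vec[-1] = vec[1]+vec[-1] = 5+30 = 35 → [6, 5, 35]
pop(2) removes 35 → [6, 5]
vec[-1] = 5 → [6, 5]
pop(1) removes 5 → [6]
sum = 6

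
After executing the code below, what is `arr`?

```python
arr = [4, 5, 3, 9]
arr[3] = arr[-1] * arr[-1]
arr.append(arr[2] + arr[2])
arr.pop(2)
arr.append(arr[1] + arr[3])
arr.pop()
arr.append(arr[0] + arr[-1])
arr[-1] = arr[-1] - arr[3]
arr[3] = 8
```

arr[3] = arr[-1]*arr[-1] = 9*9 = 81 → [4, 5, 3, 81]
append arr[2]+arr[2] = 3+3 = 6 → [4, 5, 3, 81, 6]
pop(2) removes 3 → [4, 5, 81, 6]
append arr[1]+arr[3] = 5+6 = 11 → [4, 5, 81, 6, 11]
pop() removes 11 → [4, 5, 81, 6]
append arr[0]+arr[-1] = 4+6 = 10 → [4, 5, 81, 6, 10]
arr[-1] = arr[-1]-arr[3] = 10-6 = 4 → [4, 5, 81, 6, 4]
arr[3] = 8 → [4, 5, 81, 8, 4]

[4, 5, 81, 8, 4]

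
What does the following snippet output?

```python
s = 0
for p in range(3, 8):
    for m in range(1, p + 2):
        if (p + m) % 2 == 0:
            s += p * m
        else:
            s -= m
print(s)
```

202

p=3,m=1: even sum, s = 0+3 = 3
p=3,m=2: odd sum, s = 3-2 = 1
p=3,m=3: even sum, s = 1+9 = 10
p=3,m=4: odd sum, s = 10-4 = 6
p=4,m=1: odd sum, s = 6-1 = 5
p=4,m=2: even sum, s = 5+8 = 13
p=4,m=3: odd sum, s = 13-3 = 10
p=4,m=4: even sum, s = 10+16 = 26
p=4,m=5: odd sum, s = 26-5 = 21
p=5,m=1: even sum, s = 21+5 = 26
p=5,m=2: odd sum, s = 26-2 = 24
p=5,m=3: even sum, s = 24+15 = 39
p=5,m=4: odd sum, s = 39-4 = 35
p=5,m=5: even sum, s = 35+25 = 60
p=5,m=6: odd sum, s = 60-6 = 54
p=6,m=1: odd sum, s = 54-1 = 53
p=6,m=2: even sum, s = 53+12 = 65
p=6,m=3: odd sum, s = 65-3 = 62
p=6,m=4: even sum, s = 62+24 = 86
p=6,m=5: odd sum, s = 86-5 = 81
p=6,m=6: even sum, s = 81+36 = 117
p=6,m=7: odd sum, s = 117-7 = 110
p=7,m=1: even sum, s = 110+7 = 117
p=7,m=2: odd sum, s = 117-2 = 115
p=7,m=3: even sum, s = 115+21 = 136
p=7,m=4: odd sum, s = 136-4 = 132
p=7,m=5: even sum, s = 132+35 = 167
p=7,m=6: odd sum, s = 167-6 = 161
p=7,m=7: even sum, s = 161+49 = 210
p=7,m=8: odd sum, s = 210-8 = 202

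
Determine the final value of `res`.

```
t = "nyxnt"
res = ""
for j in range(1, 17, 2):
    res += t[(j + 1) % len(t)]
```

j=1: add t[2]='x' → 'x'
j=3: add t[4]='t' → 'xt'
j=5: add t[1]='y' → 'xty'
j=7: add t[3]='n' → 'xtyn'
j=9: add t[0]='n' → 'xtynn'
j=11: add t[2]='x' → 'xtynnx'
j=13: add t[4]='t' → 'xtynnxt'
j=15: add t[1]='y' → 'xtynnxty'

'xtynnxty'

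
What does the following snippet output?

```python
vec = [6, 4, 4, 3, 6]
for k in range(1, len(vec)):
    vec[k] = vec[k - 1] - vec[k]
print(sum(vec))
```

k=1: vec[1] = 6-4 = 2 → [6, 2, 4, 3, 6]
k=2: vec[2] = 2-4 = -2 → [6, 2, -2, 3, 6]
k=3: vec[3] = (-2)-3 = -5 → [6, 2, -2, -5, 6]
k=4: vec[4] = (-5)-6 = -11 → [6, 2, -2, -5, -11]
sum = -10

-10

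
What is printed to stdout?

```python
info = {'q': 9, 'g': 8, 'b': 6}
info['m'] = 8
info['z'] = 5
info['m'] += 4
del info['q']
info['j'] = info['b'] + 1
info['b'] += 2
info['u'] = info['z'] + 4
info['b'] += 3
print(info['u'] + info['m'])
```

21

info['m'] = 8 → {'q': 9, 'g': 8, 'b': 6, 'm': 8}
info['z'] = 5 → {'q': 9, 'g': 8, 'b': 6, 'm': 8, 'z': 5}
info['m'] = 8+4 = 12 → {'q': 9, 'g': 8, 'b': 6, 'm': 12, 'z': 5}
del 'q' → {'g': 8, 'b': 6, 'm': 12, 'z': 5}
info['j'] = info['b']+1 = 7 → {'g': 8, 'b': 6, 'm': 12, 'z': 5, 'j': 7}
info['b'] = 6+2 = 8 → {'g': 8, 'b': 8, 'm': 12, 'z': 5, 'j': 7}
info['u'] = info['z']+4 = 9 → {'g': 8, 'b': 8, 'm': 12, 'z': 5, 'j': 7, 'u': 9}
info['b'] = 8+3 = 11 → {'g': 8, 'b': 11, 'm': 12, 'z': 5, 'j': 7, 'u': 9}
info['u']+info['m'] = 9+12 = 21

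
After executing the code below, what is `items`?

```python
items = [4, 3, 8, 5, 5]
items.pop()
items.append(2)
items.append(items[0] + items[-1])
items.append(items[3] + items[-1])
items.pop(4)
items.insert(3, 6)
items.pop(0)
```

[3, 8, 6, 5, 6, 11]

pop() removes 5 → [4, 3, 8, 5]
append 2 → [4, 3, 8, 5, 2]
append items[0]+items[-1] = 4+2 = 6 → [4, 3, 8, 5, 2, 6]
append items[3]+items[-1] = 5+6 = 11 → [4, 3, 8, 5, 2, 6, 11]
pop(4) removes 2 → [4, 3, 8, 5, 6, 11]
insert 6 at 3 → [4, 3, 8, 6, 5, 6, 11]
pop(0) removes 4 → [3, 8, 6, 5, 6, 11]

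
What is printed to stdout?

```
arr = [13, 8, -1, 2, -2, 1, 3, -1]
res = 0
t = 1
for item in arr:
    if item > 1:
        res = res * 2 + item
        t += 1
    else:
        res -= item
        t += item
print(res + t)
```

item=13: >1, res = 0*2+13 = 13; t=2
item=8: >1, res = 13*2+8 = 34; t=3
item=-1: not >1, res = 34-(-1) = 35; t=2
item=2: >1, res = 35*2+2 = 72; t=3
item=-2: not >1, res = 72-(-2) = 74; t=1
item=1: not >1, res = 74-1 = 73; t=2
item=3: >1, res = 73*2+3 = 149; t=3
item=-1: not >1, res = 149-(-1) = 150; t=2
res+t = 150+2 = 152

152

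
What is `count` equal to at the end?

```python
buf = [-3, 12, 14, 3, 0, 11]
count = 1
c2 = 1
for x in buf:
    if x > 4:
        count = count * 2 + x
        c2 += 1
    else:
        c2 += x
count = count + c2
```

x=-3: not >4; c2=-2
x=12: >4, count = 1*2+12 = 14; c2=-1
x=14: >4, count = 14*2+14 = 42; c2=0
x=3: not >4; c2=3
x=0: not >4; c2=3
x=11: >4, count = 42*2+11 = 95; c2=4
count+c2 = 95+4 = 99

99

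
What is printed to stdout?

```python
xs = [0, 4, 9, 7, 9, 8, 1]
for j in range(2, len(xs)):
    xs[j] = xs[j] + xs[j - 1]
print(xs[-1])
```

j=2: xs[2] = 9+4 = 13 → [0, 4, 13, 7, 9, 8, 1]
j=3: xs[3] = 7+13 = 20 → [0, 4, 13, 20, 9, 8, 1]
j=4: xs[4] = 9+20 = 29 → [0, 4, 13, 20, 29, 8, 1]
j=5: xs[5] = 8+29 = 37 → [0, 4, 13, 20, 29, 37, 1]
j=6: xs[6] = 1+37 = 38 → [0, 4, 13, 20, 29, 37, 38]

38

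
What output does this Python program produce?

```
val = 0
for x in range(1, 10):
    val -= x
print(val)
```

-45

x=1: val = 0-1 = -1
x=2: val = (-1)-2 = -3
x=3: val = (-3)-3 = -6
x=4: val = (-6)-4 = -10
x=5: val = (-10)-5 = -15
x=6: val = (-15)-6 = -21
x=7: val = (-21)-7 = -28
x=8: val = (-28)-8 = -36
x=9: val = (-36)-9 = -45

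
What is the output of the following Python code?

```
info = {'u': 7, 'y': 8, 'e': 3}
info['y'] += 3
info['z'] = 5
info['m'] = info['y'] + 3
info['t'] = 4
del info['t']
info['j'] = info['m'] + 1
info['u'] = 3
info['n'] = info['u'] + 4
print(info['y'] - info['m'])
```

info['y'] = 8+3 = 11 → {'u': 7, 'y': 11, 'e': 3}
info['z'] = 5 → {'u': 7, 'y': 11, 'e': 3, 'z': 5}
info['m'] = info['y']+3 = 14 → {'u': 7, 'y': 11, 'e': 3, 'z': 5, 'm': 14}
info['t'] = 4 → {'u': 7, 'y': 11, 'e': 3, 'z': 5, 'm': 14, 't': 4}
del 't' → {'u': 7, 'y': 11, 'e': 3, 'z': 5, 'm': 14}
info['j'] = info['m']+1 = 15 → {'u': 7, 'y': 11, 'e': 3, 'z': 5, 'm': 14, 'j': 15}
info['u'] = 3 → {'u': 3, 'y': 11, 'e': 3, 'z': 5, 'm': 14, 'j': 15}
info['n'] = info['u']+4 = 7 → {'u': 3, 'y': 11, 'e': 3, 'z': 5, 'm': 14, 'j': 15, 'n': 7}
info['y']-info['m'] = 11-14 = -3

-3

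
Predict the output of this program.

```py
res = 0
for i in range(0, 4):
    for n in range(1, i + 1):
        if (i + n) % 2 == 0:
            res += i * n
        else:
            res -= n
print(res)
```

14

i=1,n=1: even sum, res = 0+1 = 1
i=2,n=1: odd sum, res = 1-1 = 0
i=2,n=2: even sum, res = 0+4 = 4
i=3,n=1: even sum, res = 4+3 = 7
i=3,n=2: odd sum, res = 7-2 = 5
i=3,n=3: even sum, res = 5+9 = 14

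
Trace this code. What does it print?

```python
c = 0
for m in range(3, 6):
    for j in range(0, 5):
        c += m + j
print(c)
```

m=3,j=0: c = 0+3 = 3
m=3,j=1: c = 3+4 = 7
m=3,j=2: c = 7+5 = 12
m=3,j=3: c = 12+6 = 18
m=3,j=4: c = 18+7 = 25
m=4,j=0: c = 25+4 = 29
m=4,j=1: c = 29+5 = 34
m=4,j=2: c = 34+6 = 40
m=4,j=3: c = 40+7 = 47
m=4,j=4: c = 47+8 = 55
m=5,j=0: c = 55+5 = 60
m=5,j=1: c = 60+6 = 66
m=5,j=2: c = 66+7 = 73
m=5,j=3: c = 73+8 = 81
m=5,j=4: c = 81+9 = 90

90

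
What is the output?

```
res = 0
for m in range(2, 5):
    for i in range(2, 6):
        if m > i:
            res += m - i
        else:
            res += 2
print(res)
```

22

m=2,i=2: not 2>2, res = 0+2 = 2
m=2,i=3: not 2>3, res = 2+2 = 4
m=2,i=4: not 2>4, res = 4+2 = 6
m=2,i=5: not 2>5, res = 6+2 = 8
m=3,i=2: 3>2, res = 8+1 = 9
m=3,i=3: not 3>3, res = 9+2 = 11
m=3,i=4: not 3>4, res = 11+2 = 13
m=3,i=5: not 3>5, res = 13+2 = 15
m=4,i=2: 4>2, res = 15+2 = 17
m=4,i=3: 4>3, res = 17+1 = 18
m=4,i=4: not 4>4, res = 18+2 = 20
m=4,i=5: not 4>5, res = 20+2 = 22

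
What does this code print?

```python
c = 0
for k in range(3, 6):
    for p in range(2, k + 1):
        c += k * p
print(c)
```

121

k=3,p=2: c = 0+6 = 6
k=3,p=3: c = 6+9 = 15
k=4,p=2: c = 15+8 = 23
k=4,p=3: c = 23+12 = 35
k=4,p=4: c = 35+16 = 51
k=5,p=2: c = 51+10 = 61
k=5,p=3: c = 61+15 = 76
k=5,p=4: c = 76+20 = 96
k=5,p=5: c = 96+25 = 121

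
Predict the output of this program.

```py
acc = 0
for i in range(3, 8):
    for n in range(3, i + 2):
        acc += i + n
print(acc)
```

205

i=3,n=3: acc = 0+6 = 6
i=3,n=4: acc = 6+7 = 13
i=4,n=3: acc = 13+7 = 20
i=4,n=4: acc = 20+8 = 28
i=4,n=5: acc = 28+9 = 37
i=5,n=3: acc = 37+8 = 45
i=5,n=4: acc = 45+9 = 54
i=5,n=5: acc = 54+10 = 64
i=5,n=6: acc = 64+11 = 75
i=6,n=3: acc = 75+9 = 84
i=6,n=4: acc = 84+10 = 94
i=6,n=5: acc = 94+11 = 105
i=6,n=6: acc = 105+12 = 117
i=6,n=7: acc = 117+13 = 130
i=7,n=3: acc = 130+10 = 140
i=7,n=4: acc = 140+11 = 151
i=7,n=5: acc = 151+12 = 163
i=7,n=6: acc = 163+13 = 176
i=7,n=7: acc = 176+14 = 190
i=7,n=8: acc = 190+15 = 205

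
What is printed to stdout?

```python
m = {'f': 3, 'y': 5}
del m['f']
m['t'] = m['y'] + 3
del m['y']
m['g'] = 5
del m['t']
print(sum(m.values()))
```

del 'f' → {'y': 5}
m['t'] = m['y']+3 = 8 → {'y': 5, 't': 8}
del 'y' → {'t': 8}
m['g'] = 5 → {'t': 8, 'g': 5}
del 't' → {'g': 5}
sum of values = 5

5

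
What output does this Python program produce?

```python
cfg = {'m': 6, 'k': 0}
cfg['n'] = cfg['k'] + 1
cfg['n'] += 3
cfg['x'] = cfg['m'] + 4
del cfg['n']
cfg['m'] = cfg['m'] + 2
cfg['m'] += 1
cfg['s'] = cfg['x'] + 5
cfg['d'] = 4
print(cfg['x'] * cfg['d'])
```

40

cfg['n'] = cfg['k']+1 = 1 → {'m': 6, 'k': 0, 'n': 1}
cfg['n'] = 1+3 = 4 → {'m': 6, 'k': 0, 'n': 4}
cfg['x'] = cfg['m']+4 = 10 → {'m': 6, 'k': 0, 'n': 4, 'x': 10}
del 'n' → {'m': 6, 'k': 0, 'x': 10}
cfg['m'] = cfg['m']+2 = 8 → {'m': 8, 'k': 0, 'x': 10}
cfg['m'] = 8+1 = 9 → {'m': 9, 'k': 0, 'x': 10}
cfg['s'] = cfg['x']+5 = 15 → {'m': 9, 'k': 0, 'x': 10, 's': 15}
cfg['d'] = 4 → {'m': 9, 'k': 0, 'x': 10, 's': 15, 'd': 4}
cfg['x']*cfg['d'] = 10*4 = 40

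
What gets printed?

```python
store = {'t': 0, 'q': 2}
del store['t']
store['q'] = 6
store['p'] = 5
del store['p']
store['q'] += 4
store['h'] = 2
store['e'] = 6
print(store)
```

{'q': 10, 'h': 2, 'e': 6}

del 't' → {'q': 2}
store['q'] = 6 → {'q': 6}
store['p'] = 5 → {'q': 6, 'p': 5}
del 'p' → {'q': 6}
store['q'] = 6+4 = 10 → {'q': 10}
store['h'] = 2 → {'q': 10, 'h': 2}
store['e'] = 6 → {'q': 10, 'h': 2, 'e': 6}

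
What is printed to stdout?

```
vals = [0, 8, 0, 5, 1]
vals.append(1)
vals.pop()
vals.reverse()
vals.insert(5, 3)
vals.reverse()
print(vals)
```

append 1 → [0, 8, 0, 5, 1, 1]
pop() removes 1 → [0, 8, 0, 5, 1]
reverse → [1, 5, 0, 8, 0]
insert 3 at 5 → [1, 5, 0, 8, 0, 3]
reverse → [3, 0, 8, 0, 5, 1]

[3, 0, 8, 0, 5, 1]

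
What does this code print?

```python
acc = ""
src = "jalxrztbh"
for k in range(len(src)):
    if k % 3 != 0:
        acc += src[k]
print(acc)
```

alrzbh

k=0: skip
k=1: add 'a' → 'a'
k=2: add 'l' → 'al'
k=3: skip
k=4: add 'r' → 'alr'
k=5: add 'z' → 'alrz'
k=6: skip
k=7: add 'b' → 'alrzb'
k=8: add 'h' → 'alrzbh'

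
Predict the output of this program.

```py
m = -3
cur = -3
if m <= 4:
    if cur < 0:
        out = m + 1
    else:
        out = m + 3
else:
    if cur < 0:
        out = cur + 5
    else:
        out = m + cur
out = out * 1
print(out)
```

-2

m=-3, cur=-3
m <= 4 is True; cur < 0 is True
→ out = m + 1 = -2
out = (-2)*1 = -2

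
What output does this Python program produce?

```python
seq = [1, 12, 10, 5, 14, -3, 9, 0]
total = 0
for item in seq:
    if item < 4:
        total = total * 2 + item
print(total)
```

-2

item=1: <4, total = 0*2+1 = 1
item=12: not <4
item=10: not <4
item=5: not <4
item=14: not <4
item=-3: <4, total = 1*2+(-3) = -1
item=9: not <4
item=0: <4, total = (-1)*2+0 = -2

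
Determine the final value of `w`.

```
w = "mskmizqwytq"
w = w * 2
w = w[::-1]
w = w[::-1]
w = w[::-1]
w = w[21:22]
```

repeat ×2 → 'mskmizqwytqmskmizqwytq'
reverse → 'qtywqzimksmqtywqzimksm'
reverse → 'mskmizqwytqmskmizqwytq'
reverse → 'qtywqzimksmqtywqzimksm'
slice [21:22] → 'm'

'm'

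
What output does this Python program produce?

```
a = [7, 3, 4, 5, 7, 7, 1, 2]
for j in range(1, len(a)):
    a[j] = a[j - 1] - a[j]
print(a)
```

j=1: a[1] = 7-3 = 4 → [7, 4, 4, 5, 7, 7, 1, 2]
j=2: a[2] = 4-4 = 0 → [7, 4, 0, 5, 7, 7, 1, 2]
j=3: a[3] = 0-5 = -5 → [7, 4, 0, -5, 7, 7, 1, 2]
j=4: a[4] = (-5)-7 = -12 → [7, 4, 0, -5, -12, 7, 1, 2]
j=5: a[5] = (-12)-7 = -19 → [7, 4, 0, -5, -12, -19, 1, 2]
j=6: a[6] = (-19)-1 = -20 → [7, 4, 0, -5, -12, -19, -20, 2]
j=7: a[7] = (-20)-2 = -22 → [7, 4, 0, -5, -12, -19, -20, -22]

[7, 4, 0, -5, -12, -19, -20, -22]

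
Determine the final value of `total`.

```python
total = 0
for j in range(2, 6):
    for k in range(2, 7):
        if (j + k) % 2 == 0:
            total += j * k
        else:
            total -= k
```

96

j=2,k=2: even sum, total = 0+4 = 4
j=2,k=3: odd sum, total = 4-3 = 1
j=2,k=4: even sum, total = 1+8 = 9
j=2,k=5: odd sum, total = 9-5 = 4
j=2,k=6: even sum, total = 4+12 = 16
j=3,k=2: odd sum, total = 16-2 = 14
j=3,k=3: even sum, total = 14+9 = 23
j=3,k=4: odd sum, total = 23-4 = 19
j=3,k=5: even sum, total = 19+15 = 34
j=3,k=6: odd sum, total = 34-6 = 28
j=4,k=2: even sum, total = 28+8 = 36
j=4,k=3: odd sum, total = 36-3 = 33
j=4,k=4: even sum, total = 33+16 = 49
j=4,k=5: odd sum, total = 49-5 = 44
j=4,k=6: even sum, total = 44+24 = 68
j=5,k=2: odd sum, total = 68-2 = 66
j=5,k=3: even sum, total = 66+15 = 81
j=5,k=4: odd sum, total = 81-4 = 77
j=5,k=5: even sum, total = 77+25 = 102
j=5,k=6: odd sum, total = 102-6 = 96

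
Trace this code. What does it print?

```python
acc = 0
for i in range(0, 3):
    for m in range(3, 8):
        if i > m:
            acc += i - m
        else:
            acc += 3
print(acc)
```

45

i=0,m=3: not 0>3, acc = 0+3 = 3
i=0,m=4: not 0>4, acc = 3+3 = 6
i=0,m=5: not 0>5, acc = 6+3 = 9
i=0,m=6: not 0>6, acc = 9+3 = 12
i=0,m=7: not 0>7, acc = 12+3 = 15
i=1,m=3: not 1>3, acc = 15+3 = 18
i=1,m=4: not 1>4, acc = 18+3 = 21
i=1,m=5: not 1>5, acc = 21+3 = 24
i=1,m=6: not 1>6, acc = 24+3 = 27
i=1,m=7: not 1>7, acc = 27+3 = 30
i=2,m=3: not 2>3, acc = 30+3 = 33
i=2,m=4: not 2>4, acc = 33+3 = 36
i=2,m=5: not 2>5, acc = 36+3 = 39
i=2,m=6: not 2>6, acc = 39+3 = 42
i=2,m=7: not 2>7, acc = 42+3 = 45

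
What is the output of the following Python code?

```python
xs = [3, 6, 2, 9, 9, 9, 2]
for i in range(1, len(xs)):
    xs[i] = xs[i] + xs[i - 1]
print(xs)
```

i=1: xs[1] = 6+3 = 9 → [3, 9, 2, 9, 9, 9, 2]
i=2: xs[2] = 2+9 = 11 → [3, 9, 11, 9, 9, 9, 2]
i=3: xs[3] = 9+11 = 20 → [3, 9, 11, 20, 9, 9, 2]
i=4: xs[4] = 9+20 = 29 → [3, 9, 11, 20, 29, 9, 2]
i=5: xs[5] = 9+29 = 38 → [3, 9, 11, 20, 29, 38, 2]
i=6: xs[6] = 2+38 = 40 → [3, 9, 11, 20, 29, 38, 40]

[3, 9, 11, 20, 29, 38, 40]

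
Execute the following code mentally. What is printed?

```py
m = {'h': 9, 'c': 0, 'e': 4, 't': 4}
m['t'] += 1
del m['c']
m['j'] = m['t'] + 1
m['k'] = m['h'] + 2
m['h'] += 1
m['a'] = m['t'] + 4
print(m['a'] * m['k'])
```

m['t'] = 4+1 = 5 → {'h': 9, 'c': 0, 'e': 4, 't': 5}
del 'c' → {'h': 9, 'e': 4, 't': 5}
m['j'] = m['t']+1 = 6 → {'h': 9, 'e': 4, 't': 5, 'j': 6}
m['k'] = m['h']+2 = 11 → {'h': 9, 'e': 4, 't': 5, 'j': 6, 'k': 11}
m['h'] = 9+1 = 10 → {'h': 10, 'e': 4, 't': 5, 'j': 6, 'k': 11}
m['a'] = m['t']+4 = 9 → {'h': 10, 'e': 4, 't': 5, 'j': 6, 'k': 11, 'a': 9}
m['a']*m['k'] = 9*11 = 99

99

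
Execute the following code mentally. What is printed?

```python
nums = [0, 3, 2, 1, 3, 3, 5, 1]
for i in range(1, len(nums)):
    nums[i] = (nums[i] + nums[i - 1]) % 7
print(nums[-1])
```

i=1: nums[1] = (3+0)%7 = 3 → [0, 3, 2, 1, 3, 3, 5, 1]
i=2: nums[2] = (2+3)%7 = 5 → [0, 3, 5, 1, 3, 3, 5, 1]
i=3: nums[3] = (1+5)%7 = 6 → [0, 3, 5, 6, 3, 3, 5, 1]
i=4: nums[4] = (3+6)%7 = 2 → [0, 3, 5, 6, 2, 3, 5, 1]
i=5: nums[5] = (3+2)%7 = 5 → [0, 3, 5, 6, 2, 5, 5, 1]
i=6: nums[6] = (5+5)%7 = 3 → [0, 3, 5, 6, 2, 5, 3, 1]
i=7: nums[7] = (1+3)%7 = 4 → [0, 3, 5, 6, 2, 5, 3, 4]

4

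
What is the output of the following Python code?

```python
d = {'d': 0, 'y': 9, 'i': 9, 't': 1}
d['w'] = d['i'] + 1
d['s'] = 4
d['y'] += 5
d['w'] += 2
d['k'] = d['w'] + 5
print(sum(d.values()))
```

d['w'] = d['i']+1 = 10 → {'d': 0, 'y': 9, 'i': 9, 't': 1, 'w': 10}
d['s'] = 4 → {'d': 0, 'y': 9, 'i': 9, 't': 1, 'w': 10, 's': 4}
d['y'] = 9+5 = 14 → {'d': 0, 'y': 14, 'i': 9, 't': 1, 'w': 10, 's': 4}
d['w'] = 10+2 = 12 → {'d': 0, 'y': 14, 'i': 9, 't': 1, 'w': 12, 's': 4}
d['k'] = d['w']+5 = 17 → {'d': 0, 'y': 14, 'i': 9, 't': 1, 'w': 12, 's': 4, 'k': 17}
sum of values = 57

57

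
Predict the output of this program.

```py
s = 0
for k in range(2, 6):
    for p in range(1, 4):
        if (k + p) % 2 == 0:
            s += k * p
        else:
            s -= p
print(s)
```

k=2,p=1: odd sum, s = 0-1 = -1
k=2,p=2: even sum, s = (-1)+4 = 3
k=2,p=3: odd sum, s = 3-3 = 0
k=3,p=1: even sum, s = 0+3 = 3
k=3,p=2: odd sum, s = 3-2 = 1
k=3,p=3: even sum, s = 1+9 = 10
k=4,p=1: odd sum, s = 10-1 = 9
k=4,p=2: even sum, s = 9+8 = 17
k=4,p=3: odd sum, s = 17-3 = 14
k=5,p=1: even sum, s = 14+5 = 19
k=5,p=2: odd sum, s = 19-2 = 17
k=5,p=3: even sum, s = 17+15 = 32

32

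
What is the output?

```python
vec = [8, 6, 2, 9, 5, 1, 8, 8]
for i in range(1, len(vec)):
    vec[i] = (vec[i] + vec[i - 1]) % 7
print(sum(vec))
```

i=1: vec[1] = (6+8)%7 = 0 → [8, 0, 2, 9, 5, 1, 8, 8]
i=2: vec[2] = (2+0)%7 = 2 → [8, 0, 2, 9, 5, 1, 8, 8]
i=3: vec[3] = (9+2)%7 = 4 → [8, 0, 2, 4, 5, 1, 8, 8]
i=4: vec[4] = (5+4)%7 = 2 → [8, 0, 2, 4, 2, 1, 8, 8]
i=5: vec[5] = (1+2)%7 = 3 → [8, 0, 2, 4, 2, 3, 8, 8]
i=6: vec[6] = (8+3)%7 = 4 → [8, 0, 2, 4, 2, 3, 4, 8]
i=7: vec[7] = (8+4)%7 = 5 → [8, 0, 2, 4, 2, 3, 4, 5]
sum = 28

28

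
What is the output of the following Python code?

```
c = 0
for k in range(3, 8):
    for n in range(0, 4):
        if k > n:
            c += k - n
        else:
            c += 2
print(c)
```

72

k=3,n=0: 3>0, c = 0+3 = 3
k=3,n=1: 3>1, c = 3+2 = 5
k=3,n=2: 3>2, c = 5+1 = 6
k=3,n=3: not 3>3, c = 6+2 = 8
k=4,n=0: 4>0, c = 8+4 = 12
k=4,n=1: 4>1, c = 12+3 = 15
k=4,n=2: 4>2, c = 15+2 = 17
k=4,n=3: 4>3, c = 17+1 = 18
k=5,n=0: 5>0, c = 18+5 = 23
k=5,n=1: 5>1, c = 23+4 = 27
k=5,n=2: 5>2, c = 27+3 = 30
k=5,n=3: 5>3, c = 30+2 = 32
k=6,n=0: 6>0, c = 32+6 = 38
k=6,n=1: 6>1, c = 38+5 = 43
k=6,n=2: 6>2, c = 43+4 = 47
k=6,n=3: 6>3, c = 47+3 = 50
k=7,n=0: 7>0, c = 50+7 = 57
k=7,n=1: 7>1, c = 57+6 = 63
k=7,n=2: 7>2, c = 63+5 = 68
k=7,n=3: 7>3, c = 68+4 = 72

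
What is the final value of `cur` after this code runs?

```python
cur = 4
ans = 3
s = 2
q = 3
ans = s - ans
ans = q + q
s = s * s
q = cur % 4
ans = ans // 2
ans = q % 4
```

ans = 2-3 = -1
ans = 3+3 = 6
s = 2*2 = 4
q = 4%4 = 0
ans = 6//2 = 3
ans = 0%4 = 0

4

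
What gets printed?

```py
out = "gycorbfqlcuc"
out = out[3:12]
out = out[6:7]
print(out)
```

slice [3:12] → 'orbfqlcuc'
slice [6:7] → 'c'

c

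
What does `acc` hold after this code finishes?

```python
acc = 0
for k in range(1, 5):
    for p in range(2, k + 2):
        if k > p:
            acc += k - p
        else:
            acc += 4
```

k=1,p=2: not 1>2, acc = 0+4 = 4
k=2,p=2: not 2>2, acc = 4+4 = 8
k=2,p=3: not 2>3, acc = 8+4 = 12
k=3,p=2: 3>2, acc = 12+1 = 13
k=3,p=3: not 3>3, acc = 13+4 = 17
k=3,p=4: not 3>4, acc = 17+4 = 21
k=4,p=2: 4>2, acc = 21+2 = 23
k=4,p=3: 4>3, acc = 23+1 = 24
k=4,p=4: not 4>4, acc = 24+4 = 28
k=4,p=5: not 4>5, acc = 28+4 = 32

32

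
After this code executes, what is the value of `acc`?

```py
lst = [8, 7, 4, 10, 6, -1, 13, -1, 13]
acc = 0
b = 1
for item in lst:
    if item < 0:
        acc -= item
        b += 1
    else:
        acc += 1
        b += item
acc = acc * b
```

item=8: not <0, acc = 0+1 = 1; b=9
item=7: not <0, acc = 1+1 = 2; b=16
item=4: not <0, acc = 2+1 = 3; b=20
item=10: not <0, acc = 3+1 = 4; b=30
item=6: not <0, acc = 4+1 = 5; b=36
item=-1: <0, acc = 5-(-1) = 6; b=37
item=13: not <0, acc = 6+1 = 7; b=50
item=-1: <0, acc = 7-(-1) = 8; b=51
item=13: not <0, acc = 8+1 = 9; b=64
acc*b = 9*64 = 576

576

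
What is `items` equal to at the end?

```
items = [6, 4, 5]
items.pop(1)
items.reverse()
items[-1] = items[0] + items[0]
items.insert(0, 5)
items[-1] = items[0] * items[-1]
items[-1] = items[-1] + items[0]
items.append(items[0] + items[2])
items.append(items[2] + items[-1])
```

[5, 5, 55, 60, 115]

pop(1) removes 4 → [6, 5]
reverse → [5, 6]
items[-1] = items[0]+items[0] = 5+5 = 10 → [5, 10]
insert 5 at 0 → [5, 5, 10]
items[-1] = items[0]*items[-1] = 5*10 = 50 → [5, 5, 50]
items[-1] = items[-1]+items[0] = 50+5 = 55 → [5, 5, 55]
append items[0]+items[2] = 5+55 = 60 → [5, 5, 55, 60]
append items[2]+items[-1] = 55+60 = 115 → [5, 5, 55, 60, 115]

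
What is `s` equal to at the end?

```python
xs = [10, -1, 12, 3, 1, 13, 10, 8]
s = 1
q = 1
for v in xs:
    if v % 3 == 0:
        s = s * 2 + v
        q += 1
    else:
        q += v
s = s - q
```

v=10: not %3==0; q=11
v=-1: not %3==0; q=10
v=12: %3==0, s = 1*2+12 = 14; q=11
v=3: %3==0, s = 14*2+3 = 31; q=12
v=1: not %3==0; q=13
v=13: not %3==0; q=26
v=10: not %3==0; q=36
v=8: not %3==0; q=44
s-q = 31-44 = -13

-13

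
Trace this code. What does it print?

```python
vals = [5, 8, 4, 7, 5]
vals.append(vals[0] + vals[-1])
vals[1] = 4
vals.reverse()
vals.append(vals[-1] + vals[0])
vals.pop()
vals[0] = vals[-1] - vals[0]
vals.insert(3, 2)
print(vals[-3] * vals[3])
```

8

append vals[0]+vals[-1] = 5+5 = 10 → [5, 8, 4, 7, 5, 10]
vals[1] = 4 → [5, 4, 4, 7, 5, 10]
reverse → [10, 5, 7, 4, 4, 5]
append vals[-1]+vals[0] = 5+10 = 15 → [10, 5, 7, 4, 4, 5, 15]
pop() removes 15 → [10, 5, 7, 4, 4, 5]
vals[0] = vals[-1]-vals[0] = 5-10 = -5 → [-5, 5, 7, 4, 4, 5]
insert 2 at 3 → [-5, 5, 7, 2, 4, 4, 5]
vals[-3]*vals[3] = 4*2 = 8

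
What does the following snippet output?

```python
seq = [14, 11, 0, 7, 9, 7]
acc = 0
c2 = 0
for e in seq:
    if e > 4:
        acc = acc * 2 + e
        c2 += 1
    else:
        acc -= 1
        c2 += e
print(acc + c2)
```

362

e=14: >4, acc = 0*2+14 = 14; c2=1
e=11: >4, acc = 14*2+11 = 39; c2=2
e=0: not >4, acc = 39-1 = 38; c2=2
e=7: >4, acc = 38*2+7 = 83; c2=3
e=9: >4, acc = 83*2+9 = 175; c2=4
e=7: >4, acc = 175*2+7 = 357; c2=5
acc+c2 = 357+5 = 362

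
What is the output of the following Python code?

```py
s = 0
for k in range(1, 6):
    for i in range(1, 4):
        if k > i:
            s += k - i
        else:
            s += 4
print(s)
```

k=1,i=1: not 1>1, s = 0+4 = 4
k=1,i=2: not 1>2, s = 4+4 = 8
k=1,i=3: not 1>3, s = 8+4 = 12
k=2,i=1: 2>1, s = 12+1 = 13
k=2,i=2: not 2>2, s = 13+4 = 17
k=2,i=3: not 2>3, s = 17+4 = 21
k=3,i=1: 3>1, s = 21+2 = 23
k=3,i=2: 3>2, s = 23+1 = 24
k=3,i=3: not 3>3, s = 24+4 = 28
k=4,i=1: 4>1, s = 28+3 = 31
k=4,i=2: 4>2, s = 31+2 = 33
k=4,i=3: 4>3, s = 33+1 = 34
k=5,i=1: 5>1, s = 34+4 = 38
k=5,i=2: 5>2, s = 38+3 = 41
k=5,i=3: 5>3, s = 41+2 = 43

43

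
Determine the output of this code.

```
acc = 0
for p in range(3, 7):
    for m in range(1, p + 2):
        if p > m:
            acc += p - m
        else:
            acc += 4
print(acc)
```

66

p=3,m=1: 3>1, acc = 0+2 = 2
p=3,m=2: 3>2, acc = 2+1 = 3
p=3,m=3: not 3>3, acc = 3+4 = 7
p=3,m=4: not 3>4, acc = 7+4 = 11
p=4,m=1: 4>1, acc = 11+3 = 14
p=4,m=2: 4>2, acc = 14+2 = 16
p=4,m=3: 4>3, acc = 16+1 = 17
p=4,m=4: not 4>4, acc = 17+4 = 21
p=4,m=5: not 4>5, acc = 21+4 = 25
p=5,m=1: 5>1, acc = 25+4 = 29
p=5,m=2: 5>2, acc = 29+3 = 32
p=5,m=3: 5>3, acc = 32+2 = 34
p=5,m=4: 5>4, acc = 34+1 = 35
p=5,m=5: not 5>5, acc = 35+4 = 39
p=5,m=6: not 5>6, acc = 39+4 = 43
p=6,m=1: 6>1, acc = 43+5 = 48
p=6,m=2: 6>2, acc = 48+4 = 52
p=6,m=3: 6>3, acc = 52+3 = 55
p=6,m=4: 6>4, acc = 55+2 = 57
p=6,m=5: 6>5, acc = 57+1 = 58
p=6,m=6: not 6>6, acc = 58+4 = 62
p=6,m=7: not 6>7, acc = 62+4 = 66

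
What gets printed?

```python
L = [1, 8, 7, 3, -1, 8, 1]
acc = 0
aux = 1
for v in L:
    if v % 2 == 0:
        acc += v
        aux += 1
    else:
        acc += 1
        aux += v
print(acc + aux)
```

35

v=1: not even, acc = 0+1 = 1; aux=2
v=8: even, acc = 1+8 = 9; aux=3
v=7: not even, acc = 9+1 = 10; aux=10
v=3: not even, acc = 10+1 = 11; aux=13
v=-1: not even, acc = 11+1 = 12; aux=12
v=8: even, acc = 12+8 = 20; aux=13
v=1: not even, acc = 20+1 = 21; aux=14
acc+aux = 21+14 = 35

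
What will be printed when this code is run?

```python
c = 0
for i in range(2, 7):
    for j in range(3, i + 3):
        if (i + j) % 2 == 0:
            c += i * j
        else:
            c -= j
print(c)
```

i=2,j=3: odd sum, c = 0-3 = -3
i=2,j=4: even sum, c = (-3)+8 = 5
i=3,j=3: even sum, c = 5+9 = 14
i=3,j=4: odd sum, c = 14-4 = 10
i=3,j=5: even sum, c = 10+15 = 25
i=4,j=3: odd sum, c = 25-3 = 22
i=4,j=4: even sum, c = 22+16 = 38
i=4,j=5: odd sum, c = 38-5 = 33
i=4,j=6: even sum, c = 33+24 = 57
i=5,j=3: even sum, c = 57+15 = 72
i=5,j=4: odd sum, c = 72-4 = 68
i=5,j=5: even sum, c = 68+25 = 93
i=5,j=6: odd sum, c = 93-6 = 87
i=5,j=7: even sum, c = 87+35 = 122
i=6,j=3: odd sum, c = 122-3 = 119
i=6,j=4: even sum, c = 119+24 = 143
i=6,j=5: odd sum, c = 143-5 = 138
i=6,j=6: even sum, c = 138+36 = 174
i=6,j=7: odd sum, c = 174-7 = 167
i=6,j=8: even sum, c = 167+48 = 215

215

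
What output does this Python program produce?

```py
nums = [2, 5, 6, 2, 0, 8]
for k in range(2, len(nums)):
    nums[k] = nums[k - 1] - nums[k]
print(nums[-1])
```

-11

k=2: nums[2] = 5-6 = -1 → [2, 5, -1, 2, 0, 8]
k=3: nums[3] = (-1)-2 = -3 → [2, 5, -1, -3, 0, 8]
k=4: nums[4] = (-3)-0 = -3 → [2, 5, -1, -3, -3, 8]
k=5: nums[5] = (-3)-8 = -11 → [2, 5, -1, -3, -3, -11]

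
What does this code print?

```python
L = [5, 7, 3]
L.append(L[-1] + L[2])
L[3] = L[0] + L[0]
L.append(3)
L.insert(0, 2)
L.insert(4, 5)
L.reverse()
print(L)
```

[3, 10, 5, 3, 7, 5, 2]

append L[-1]+L[2] = 3+3 = 6 → [5, 7, 3, 6]
L[3] = L[0]+L[0] = 5+5 = 10 → [5, 7, 3, 10]
append 3 → [5, 7, 3, 10, 3]
insert 2 at 0 → [2, 5, 7, 3, 10, 3]
insert 5 at 4 → [2, 5, 7, 3, 5, 10, 3]
reverse → [3, 10, 5, 3, 7, 5, 2]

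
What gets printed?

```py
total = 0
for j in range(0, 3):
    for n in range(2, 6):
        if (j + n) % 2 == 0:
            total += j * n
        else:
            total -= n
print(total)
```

-2

j=0,n=2: even sum, total = 0+0 = 0
j=0,n=3: odd sum, total = 0-3 = -3
j=0,n=4: even sum, total = (-3)+0 = -3
j=0,n=5: odd sum, total = (-3)-5 = -8
j=1,n=2: odd sum, total = (-8)-2 = -10
j=1,n=3: even sum, total = (-10)+3 = -7
j=1,n=4: odd sum, total = (-7)-4 = -11
j=1,n=5: even sum, total = (-11)+5 = -6
j=2,n=2: even sum, total = (-6)+4 = -2
j=2,n=3: odd sum, total = (-2)-3 = -5
j=2,n=4: even sum, total = (-5)+8 = 3
j=2,n=5: odd sum, total = 3-5 = -2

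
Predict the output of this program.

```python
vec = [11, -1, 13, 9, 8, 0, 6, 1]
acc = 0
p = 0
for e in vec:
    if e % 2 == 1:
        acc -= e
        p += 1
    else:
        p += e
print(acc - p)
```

e=11: odd, acc = 0-11 = -11; p=1
e=-1: odd, acc = (-11)-(-1) = -10; p=2
e=13: odd, acc = (-10)-13 = -23; p=3
e=9: odd, acc = (-23)-9 = -32; p=4
e=8: not odd; p=12
e=0: not odd; p=12
e=6: not odd; p=18
e=1: odd, acc = (-32)-1 = -33; p=19
acc-p = (-33)-19 = -52

-52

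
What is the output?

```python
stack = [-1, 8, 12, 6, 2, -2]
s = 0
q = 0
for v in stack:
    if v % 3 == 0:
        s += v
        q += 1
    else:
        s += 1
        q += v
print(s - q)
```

13

v=-1: not %3==0, s = 0+1 = 1; q=-1
v=8: not %3==0, s = 1+1 = 2; q=7
v=12: %3==0, s = 2+12 = 14; q=8
v=6: %3==0, s = 14+6 = 20; q=9
v=2: not %3==0, s = 20+1 = 21; q=11
v=-2: not %3==0, s = 21+1 = 22; q=9
s-q = 22-9 = 13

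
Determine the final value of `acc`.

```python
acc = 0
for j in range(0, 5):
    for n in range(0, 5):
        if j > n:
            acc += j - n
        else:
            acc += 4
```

j=0,n=0: not 0>0, acc = 0+4 = 4
j=0,n=1: not 0>1, acc = 4+4 = 8
j=0,n=2: not 0>2, acc = 8+4 = 12
j=0,n=3: not 0>3, acc = 12+4 = 16
j=0,n=4: not 0>4, acc = 16+4 = 20
j=1,n=0: 1>0, acc = 20+1 = 21
j=1,n=1: not 1>1, acc = 21+4 = 25
j=1,n=2: not 1>2, acc = 25+4 = 29
j=1,n=3: not 1>3, acc = 29+4 = 33
j=1,n=4: not 1>4, acc = 33+4 = 37
j=2,n=0: 2>0, acc = 37+2 = 39
j=2,n=1: 2>1, acc = 39+1 = 40
j=2,n=2: not 2>2, acc = 40+4 = 44
j=2,n=3: not 2>3, acc = 44+4 = 48
j=2,n=4: not 2>4, acc = 48+4 = 52
j=3,n=0: 3>0, acc = 52+3 = 55
j=3,n=1: 3>1, acc = 55+2 = 57
j=3,n=2: 3>2, acc = 57+1 = 58
j=3,n=3: not 3>3, acc = 58+4 = 62
j=3,n=4: not 3>4, acc = 62+4 = 66
j=4,n=0: 4>0, acc = 66+4 = 70
j=4,n=1: 4>1, acc = 70+3 = 73
j=4,n=2: 4>2, acc = 73+2 = 75
j=4,n=3: 4>3, acc = 75+1 = 76
j=4,n=4: not 4>4, acc = 76+4 = 80

80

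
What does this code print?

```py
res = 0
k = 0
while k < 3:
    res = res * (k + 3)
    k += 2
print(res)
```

0

k=0: res = 0*3 = 0
k=2: res = 0*5 = 0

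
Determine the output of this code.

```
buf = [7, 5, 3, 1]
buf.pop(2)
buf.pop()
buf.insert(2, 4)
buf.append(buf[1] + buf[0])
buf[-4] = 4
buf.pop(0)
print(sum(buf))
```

pop(2) removes 3 → [7, 5, 1]
pop() removes 1 → [7, 5]
insert 4 at 2 → [7, 5, 4]
append buf[1]+buf[0] = 5+7 = 12 → [7, 5, 4, 12]
buf[-4] = 4 → [4, 5, 4, 12]
pop(0) removes 4 → [5, 4, 12]
sum = 21

21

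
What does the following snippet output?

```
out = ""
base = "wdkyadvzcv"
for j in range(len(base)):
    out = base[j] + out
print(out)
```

vczvdaykdw

j=0: prepend 'w' → 'w'
j=1: prepend 'd' → 'dw'
j=2: prepend 'k' → 'kdw'
j=3: prepend 'y' → 'ykdw'
j=4: prepend 'a' → 'aykdw'
j=5: prepend 'd' → 'daykdw'
j=6: prepend 'v' → 'vdaykdw'
j=7: prepend 'z' → 'zvdaykdw'
j=8: prepend 'c' → 'czvdaykdw'
j=9: prepend 'v' → 'vczvdaykdw'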